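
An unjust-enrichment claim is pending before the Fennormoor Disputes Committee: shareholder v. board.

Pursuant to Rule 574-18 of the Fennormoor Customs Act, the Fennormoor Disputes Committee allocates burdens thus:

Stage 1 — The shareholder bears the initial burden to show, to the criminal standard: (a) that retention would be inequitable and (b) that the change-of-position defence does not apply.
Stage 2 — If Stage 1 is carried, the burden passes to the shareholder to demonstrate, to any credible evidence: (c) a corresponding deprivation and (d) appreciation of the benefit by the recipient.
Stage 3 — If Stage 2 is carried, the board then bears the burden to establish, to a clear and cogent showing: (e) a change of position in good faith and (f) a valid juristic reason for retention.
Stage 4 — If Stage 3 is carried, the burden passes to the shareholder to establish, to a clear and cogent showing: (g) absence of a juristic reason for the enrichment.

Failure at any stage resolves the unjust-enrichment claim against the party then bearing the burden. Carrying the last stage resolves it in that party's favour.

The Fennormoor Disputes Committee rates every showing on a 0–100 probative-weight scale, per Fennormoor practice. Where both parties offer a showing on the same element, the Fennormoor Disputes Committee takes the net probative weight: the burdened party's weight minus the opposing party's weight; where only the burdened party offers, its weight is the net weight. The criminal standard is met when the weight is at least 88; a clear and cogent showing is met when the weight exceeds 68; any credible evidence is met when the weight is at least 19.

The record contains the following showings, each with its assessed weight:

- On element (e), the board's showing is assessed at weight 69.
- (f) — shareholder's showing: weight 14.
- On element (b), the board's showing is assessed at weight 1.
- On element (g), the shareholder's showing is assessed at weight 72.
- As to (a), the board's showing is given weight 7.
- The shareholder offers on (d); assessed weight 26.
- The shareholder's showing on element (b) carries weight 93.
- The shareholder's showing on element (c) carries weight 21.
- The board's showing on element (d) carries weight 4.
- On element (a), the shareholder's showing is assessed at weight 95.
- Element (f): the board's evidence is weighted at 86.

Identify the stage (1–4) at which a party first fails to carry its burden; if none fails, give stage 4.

stage 4

Stage 1 (shareholder, the criminal standard, weight is at least 88): (a) net 95−7=88 ≥ 88 — meets; (b) net 93−1=92 ≥ 88 — meets.
  Stage 1 is satisfied; the shareholder continues to bear the burden.
Stage 2 (shareholder, any credible evidence, weight is at least 19): (c) 21 ≥ 19 — meets; (d) net 26−4=22 ≥ 19 — meets.
  The shareholder carries Stage 2; the board now bears the burden.
Stage 3 (board, a clear and cogent showing, weight exceeds 68): (e) 69 > 68 — meets; (f) net 86−14=72 > 68 — meets.
  The board carries Stage 3; the shareholder now bears the burden.
Stage 4 (shareholder, a clear and cogent showing, weight exceeds 68): (g) 72 > 68 — meets.
  All elements met at the final stage.
With every stage satisfied, the shareholder prevails.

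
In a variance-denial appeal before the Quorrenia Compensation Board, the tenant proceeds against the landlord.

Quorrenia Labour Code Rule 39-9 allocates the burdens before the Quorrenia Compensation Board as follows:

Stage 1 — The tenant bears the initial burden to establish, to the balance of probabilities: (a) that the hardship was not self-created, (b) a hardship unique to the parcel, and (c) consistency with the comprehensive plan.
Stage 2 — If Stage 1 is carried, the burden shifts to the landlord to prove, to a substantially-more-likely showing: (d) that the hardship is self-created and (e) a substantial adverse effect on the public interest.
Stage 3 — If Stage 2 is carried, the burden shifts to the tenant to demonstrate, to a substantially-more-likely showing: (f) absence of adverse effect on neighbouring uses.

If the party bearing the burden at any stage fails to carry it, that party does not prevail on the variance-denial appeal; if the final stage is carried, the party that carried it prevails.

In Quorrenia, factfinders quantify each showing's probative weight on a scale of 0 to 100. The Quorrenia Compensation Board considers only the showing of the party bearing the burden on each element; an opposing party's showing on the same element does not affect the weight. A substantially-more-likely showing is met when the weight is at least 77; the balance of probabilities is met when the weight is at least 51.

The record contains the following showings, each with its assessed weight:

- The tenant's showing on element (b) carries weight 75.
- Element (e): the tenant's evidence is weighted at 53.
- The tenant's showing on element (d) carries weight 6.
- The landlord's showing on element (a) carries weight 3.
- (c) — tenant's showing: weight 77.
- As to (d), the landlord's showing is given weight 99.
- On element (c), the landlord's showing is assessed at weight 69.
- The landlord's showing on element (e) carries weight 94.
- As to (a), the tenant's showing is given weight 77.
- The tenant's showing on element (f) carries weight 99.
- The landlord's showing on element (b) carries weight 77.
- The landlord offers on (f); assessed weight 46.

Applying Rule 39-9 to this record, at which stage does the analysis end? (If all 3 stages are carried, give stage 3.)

stage 3

Stage 1 (tenant, the balance of probabilities, weight is at least 51): (a) 77 (landlord's 3 disregarded) ≥ 51 — meets; (b) 75 (landlord's 77 disregarded) ≥ 51 — meets; (c) 77 (landlord's 69 disregarded) ≥ 51 — meets.
  All elements met. The burden passes to the landlord.
Stage 2 (landlord, a substantially-more-likely showing, weight is at least 77): (d) 99 (tenant's 6 disregarded) ≥ 77 — meets; (e) 94 (tenant's 53 disregarded) ≥ 77 — meets.
  The landlord carries Stage 2; the tenant now bears the burden.
Stage 3 (tenant, a substantially-more-likely showing, weight is at least 77): (f) 99 (landlord's 46 disregarded) ≥ 77 — meets.
  The tenant carries the last stage.
With every stage satisfied, the tenant prevails.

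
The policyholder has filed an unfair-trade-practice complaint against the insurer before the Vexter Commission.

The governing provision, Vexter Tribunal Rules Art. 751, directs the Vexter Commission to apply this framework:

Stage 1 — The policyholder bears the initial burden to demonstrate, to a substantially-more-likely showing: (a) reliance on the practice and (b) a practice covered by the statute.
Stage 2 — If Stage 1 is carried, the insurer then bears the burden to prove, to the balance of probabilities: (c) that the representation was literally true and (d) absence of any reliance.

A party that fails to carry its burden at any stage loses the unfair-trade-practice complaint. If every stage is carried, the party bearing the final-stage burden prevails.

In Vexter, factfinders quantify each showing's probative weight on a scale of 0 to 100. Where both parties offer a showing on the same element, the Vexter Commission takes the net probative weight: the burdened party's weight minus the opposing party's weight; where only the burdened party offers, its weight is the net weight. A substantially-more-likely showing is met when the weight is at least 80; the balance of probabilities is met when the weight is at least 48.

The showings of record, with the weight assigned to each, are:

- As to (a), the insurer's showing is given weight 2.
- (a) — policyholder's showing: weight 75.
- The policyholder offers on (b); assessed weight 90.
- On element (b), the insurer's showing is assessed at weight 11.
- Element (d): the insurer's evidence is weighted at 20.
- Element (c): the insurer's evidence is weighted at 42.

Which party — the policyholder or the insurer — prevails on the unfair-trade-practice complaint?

Stage 1 (policyholder, a substantially-more-likely showing, weight is at least 80): (a) net 75−2=73 < 80 — fails; (b) net 90−11=79 < 80 — fails.
  The policyholder does not carry Stage 1.
The analysis ends at Stage 1; the insurer prevails.

insurer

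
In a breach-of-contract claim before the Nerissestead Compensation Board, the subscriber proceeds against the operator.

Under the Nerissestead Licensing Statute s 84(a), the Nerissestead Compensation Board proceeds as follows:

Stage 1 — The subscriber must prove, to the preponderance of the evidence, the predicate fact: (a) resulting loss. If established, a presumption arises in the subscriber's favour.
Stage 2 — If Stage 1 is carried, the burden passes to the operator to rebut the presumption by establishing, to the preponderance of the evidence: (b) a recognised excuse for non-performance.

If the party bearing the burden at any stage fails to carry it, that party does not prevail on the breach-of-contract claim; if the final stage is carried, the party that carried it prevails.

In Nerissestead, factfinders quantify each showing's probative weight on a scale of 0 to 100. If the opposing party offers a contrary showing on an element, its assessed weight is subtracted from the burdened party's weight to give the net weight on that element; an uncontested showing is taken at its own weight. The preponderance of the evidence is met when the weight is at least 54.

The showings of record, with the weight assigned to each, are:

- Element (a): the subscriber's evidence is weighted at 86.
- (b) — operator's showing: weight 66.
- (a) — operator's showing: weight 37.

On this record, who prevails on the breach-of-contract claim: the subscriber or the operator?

Stage 1 — burden on subscriber; standard: the preponderance of the evidence (weight is at least 54).
    (a): 86 − 37 = 49 < 54 [not met]
  The subscriber does not carry Stage 1.
The analysis ends at Stage 1; the operator prevails.

operator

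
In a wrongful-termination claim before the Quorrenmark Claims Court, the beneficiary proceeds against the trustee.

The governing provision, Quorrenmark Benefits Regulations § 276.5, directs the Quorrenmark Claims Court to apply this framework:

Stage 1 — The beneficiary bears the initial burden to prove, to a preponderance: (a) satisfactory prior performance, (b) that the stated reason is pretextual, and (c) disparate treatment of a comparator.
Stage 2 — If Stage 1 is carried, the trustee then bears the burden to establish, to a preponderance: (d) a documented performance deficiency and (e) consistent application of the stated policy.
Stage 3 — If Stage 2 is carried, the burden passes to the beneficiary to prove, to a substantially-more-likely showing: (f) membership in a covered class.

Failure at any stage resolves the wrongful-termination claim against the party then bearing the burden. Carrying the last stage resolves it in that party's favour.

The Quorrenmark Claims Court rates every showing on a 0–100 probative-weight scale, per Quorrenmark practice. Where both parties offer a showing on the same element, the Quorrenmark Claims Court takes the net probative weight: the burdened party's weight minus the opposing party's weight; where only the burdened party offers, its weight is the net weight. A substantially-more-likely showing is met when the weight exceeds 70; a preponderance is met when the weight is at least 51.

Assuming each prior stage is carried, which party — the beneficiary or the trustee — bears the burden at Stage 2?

trustee

Stage 2's rule assigns the burden to the trustee (to a preponderance).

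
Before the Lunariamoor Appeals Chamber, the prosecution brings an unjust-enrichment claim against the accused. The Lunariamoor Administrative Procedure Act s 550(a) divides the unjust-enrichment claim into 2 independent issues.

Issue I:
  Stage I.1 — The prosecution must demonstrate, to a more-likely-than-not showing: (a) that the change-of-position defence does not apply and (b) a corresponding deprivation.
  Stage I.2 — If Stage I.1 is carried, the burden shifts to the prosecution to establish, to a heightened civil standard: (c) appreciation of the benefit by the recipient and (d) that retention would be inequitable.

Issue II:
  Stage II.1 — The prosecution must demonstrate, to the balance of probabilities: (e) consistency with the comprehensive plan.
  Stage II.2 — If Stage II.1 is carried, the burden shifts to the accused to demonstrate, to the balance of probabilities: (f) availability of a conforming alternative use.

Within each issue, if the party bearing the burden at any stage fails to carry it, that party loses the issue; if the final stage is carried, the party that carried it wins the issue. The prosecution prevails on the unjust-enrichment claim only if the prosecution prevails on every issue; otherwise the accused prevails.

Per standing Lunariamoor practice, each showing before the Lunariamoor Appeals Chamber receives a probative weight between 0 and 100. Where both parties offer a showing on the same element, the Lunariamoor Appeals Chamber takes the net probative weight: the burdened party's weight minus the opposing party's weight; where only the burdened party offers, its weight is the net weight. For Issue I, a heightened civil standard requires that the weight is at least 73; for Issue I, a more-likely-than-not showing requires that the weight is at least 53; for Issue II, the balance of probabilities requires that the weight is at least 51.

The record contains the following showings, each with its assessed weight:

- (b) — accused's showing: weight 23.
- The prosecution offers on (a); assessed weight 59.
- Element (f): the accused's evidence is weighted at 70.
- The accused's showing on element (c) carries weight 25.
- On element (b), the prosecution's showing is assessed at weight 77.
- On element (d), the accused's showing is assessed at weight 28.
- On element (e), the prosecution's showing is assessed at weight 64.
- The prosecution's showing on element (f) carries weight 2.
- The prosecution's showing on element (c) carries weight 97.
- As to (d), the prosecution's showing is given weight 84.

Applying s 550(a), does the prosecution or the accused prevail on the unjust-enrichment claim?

— Issue I —
Stage I.1 — burden on prosecution; standard: a more-likely-than-not showing (weight is at least 53).
    (a): 59 ≥ 53 [met]
    (b): 77 − 23 = 54 ≥ 53 [met]
  Stage I.1 is satisfied; the prosecution continues to bear the burden.
Stage I.2 — burden on prosecution; standard: a heightened civil standard (weight is at least 73).
    (c): 97 − 25 = 72 < 73 [not met]
    (d): 84 − 28 = 56 < 73 [not met]
  Not every element is met, so the prosecution fails to carry Stage I.2.
So the accused prevails on this issue.
— Issue II —
Stage II.1 — burden on prosecution; standard: the balance of probabilities (weight is at least 51).
    (e): 64 ≥ 51 [met]
  All elements met. The burden passes to the accused.
Stage II.2 — burden on accused; standard: the balance of probabilities (weight is at least 51).
    (f): 70 − 2 = 68 ≥ 51 [met]
  Stage II.2 carried; the final stage is satisfied.
With every stage satisfied, the accused prevails on this issue.
Per-issue: Issue I → accused; Issue II → accused. The prosecution must prevail on every issue; overall, the accused prevails.

accused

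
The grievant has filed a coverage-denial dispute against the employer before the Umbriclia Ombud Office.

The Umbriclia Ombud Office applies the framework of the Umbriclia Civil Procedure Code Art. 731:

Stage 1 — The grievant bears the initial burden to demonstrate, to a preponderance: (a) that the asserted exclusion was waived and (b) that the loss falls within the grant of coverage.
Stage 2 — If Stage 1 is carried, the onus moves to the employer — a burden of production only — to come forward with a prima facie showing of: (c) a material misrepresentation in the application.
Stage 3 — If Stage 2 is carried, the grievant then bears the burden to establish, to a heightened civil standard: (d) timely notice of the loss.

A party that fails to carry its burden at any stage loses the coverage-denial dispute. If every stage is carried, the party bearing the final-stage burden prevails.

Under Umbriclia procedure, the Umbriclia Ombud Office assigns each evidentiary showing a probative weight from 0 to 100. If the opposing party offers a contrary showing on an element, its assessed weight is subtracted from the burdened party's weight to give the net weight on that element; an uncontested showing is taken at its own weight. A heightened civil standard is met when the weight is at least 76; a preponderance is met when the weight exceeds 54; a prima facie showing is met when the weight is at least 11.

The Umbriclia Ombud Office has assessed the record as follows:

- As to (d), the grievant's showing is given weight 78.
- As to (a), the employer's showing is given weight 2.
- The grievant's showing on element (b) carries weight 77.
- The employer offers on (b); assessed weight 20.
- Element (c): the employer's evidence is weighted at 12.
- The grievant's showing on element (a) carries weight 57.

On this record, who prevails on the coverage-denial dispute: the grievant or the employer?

grievant

At Stage 1 the grievant must meet a preponderance (weight exceeds 54): on (a) the weight is 57 less the opposing 2 gives net 55, which does exceed 54, so (a) meets the standard; on (b) the weight is 77 less the opposing 20 gives net 57, > 54, so (b) meets the standard.
  Stage 1 is satisfied; the onus moves to the employer.
At Stage 2 the employer must meet a prima facie showing (weight is at least 11): on (c) the weight is 12, which does reach 11, so (c) meets the standard.
  Stage 2 carried; the burden shifts to the grievant.
At Stage 3 the grievant must meet a heightened civil standard (weight is at least 76): on (d) the weight is 78, which does reach 76, so (d) meets the standard.
  Stage 3 carried; the final stage is satisfied.
All stages carried — the grievant prevails.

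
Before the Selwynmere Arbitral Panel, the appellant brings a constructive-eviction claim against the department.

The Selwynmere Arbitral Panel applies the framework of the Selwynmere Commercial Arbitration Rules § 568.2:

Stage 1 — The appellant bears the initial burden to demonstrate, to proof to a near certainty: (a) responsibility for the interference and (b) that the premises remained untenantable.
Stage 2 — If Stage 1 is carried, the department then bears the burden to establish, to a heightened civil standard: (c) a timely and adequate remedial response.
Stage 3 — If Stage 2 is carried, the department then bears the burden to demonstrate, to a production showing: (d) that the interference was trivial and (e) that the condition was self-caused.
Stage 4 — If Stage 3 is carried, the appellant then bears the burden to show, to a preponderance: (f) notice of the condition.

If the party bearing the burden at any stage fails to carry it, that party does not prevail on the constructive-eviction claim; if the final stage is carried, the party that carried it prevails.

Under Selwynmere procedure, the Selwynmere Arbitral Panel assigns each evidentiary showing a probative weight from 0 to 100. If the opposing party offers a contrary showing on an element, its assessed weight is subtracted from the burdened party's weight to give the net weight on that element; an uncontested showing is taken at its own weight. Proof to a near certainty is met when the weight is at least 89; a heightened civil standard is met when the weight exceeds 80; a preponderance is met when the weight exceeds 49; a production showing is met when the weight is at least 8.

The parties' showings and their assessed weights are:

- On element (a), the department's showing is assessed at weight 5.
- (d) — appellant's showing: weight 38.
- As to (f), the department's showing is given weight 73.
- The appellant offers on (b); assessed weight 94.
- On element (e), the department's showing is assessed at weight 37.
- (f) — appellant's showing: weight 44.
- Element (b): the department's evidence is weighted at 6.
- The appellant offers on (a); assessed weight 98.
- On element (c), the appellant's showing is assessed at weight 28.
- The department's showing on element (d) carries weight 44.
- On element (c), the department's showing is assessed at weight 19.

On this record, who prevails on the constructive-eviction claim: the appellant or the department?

Stage 1 — burden on appellant; standard: proof to a near certainty (weight is at least 89).
    (a): 98 − 5 = 93 ≥ 89 [met]
    (b): 94 − 6 = 88 < 89 [not met]
  The appellant does not carry Stage 1.
So the department prevails.

department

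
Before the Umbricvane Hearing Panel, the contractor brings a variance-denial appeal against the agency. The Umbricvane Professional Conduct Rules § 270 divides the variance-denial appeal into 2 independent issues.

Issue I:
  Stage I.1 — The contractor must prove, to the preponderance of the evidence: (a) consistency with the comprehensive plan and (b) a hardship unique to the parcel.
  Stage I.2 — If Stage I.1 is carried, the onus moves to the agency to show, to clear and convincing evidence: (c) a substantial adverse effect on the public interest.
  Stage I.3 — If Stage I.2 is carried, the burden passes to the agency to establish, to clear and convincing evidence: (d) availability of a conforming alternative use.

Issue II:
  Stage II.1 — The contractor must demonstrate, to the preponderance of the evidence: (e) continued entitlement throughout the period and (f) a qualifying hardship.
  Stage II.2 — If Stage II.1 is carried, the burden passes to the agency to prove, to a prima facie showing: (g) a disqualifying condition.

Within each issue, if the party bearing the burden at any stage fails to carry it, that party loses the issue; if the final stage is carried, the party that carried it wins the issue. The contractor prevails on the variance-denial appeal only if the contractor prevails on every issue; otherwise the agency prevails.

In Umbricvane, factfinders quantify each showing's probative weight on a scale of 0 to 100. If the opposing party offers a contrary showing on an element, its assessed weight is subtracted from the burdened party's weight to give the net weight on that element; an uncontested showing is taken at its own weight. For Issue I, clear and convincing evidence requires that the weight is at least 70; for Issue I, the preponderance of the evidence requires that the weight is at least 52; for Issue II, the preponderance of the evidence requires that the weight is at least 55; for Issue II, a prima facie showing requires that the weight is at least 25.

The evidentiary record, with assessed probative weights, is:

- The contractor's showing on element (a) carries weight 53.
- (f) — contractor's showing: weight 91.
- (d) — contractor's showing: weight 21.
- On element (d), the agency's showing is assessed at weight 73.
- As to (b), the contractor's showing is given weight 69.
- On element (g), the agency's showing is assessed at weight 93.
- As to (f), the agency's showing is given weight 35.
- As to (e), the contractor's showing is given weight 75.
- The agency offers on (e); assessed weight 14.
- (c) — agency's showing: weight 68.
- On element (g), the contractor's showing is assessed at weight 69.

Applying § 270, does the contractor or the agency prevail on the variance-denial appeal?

— Issue I —
At Stage I.1 the contractor must meet the preponderance of the evidence (weight is at least 52): on (a) the weight is 53, ≥ 52, so (a) meets the standard; on (b) the weight is 69, ≥ 52, so (b) meets the standard.
  All elements met. The burden passes to the agency.
At Stage I.2 the agency must meet clear and convincing evidence (weight is at least 70): on (c) the weight is 68, < 70, so (c) does not meet the standard.
  The agency does not carry Stage I.2.
The analysis ends at Stage I.2; the contractor prevails on this issue.
— Issue II —
Stage II.1 — burden on contractor; standard: the preponderance of the evidence (weight is at least 55).
    (e): 75 − 14 = 61 ≥ 55 [met]
    (f): 91 − 35 = 56 ≥ 55 [met]
  Stage II.1 is satisfied; the onus moves to the agency.
Stage II.2 — burden on agency; standard: a prima facie showing (weight is at least 25).
    (g): 93 − 69 = 24 < 25 [not met]
  Not every element is met, so the agency fails to carry Stage II.2.
The analysis ends at Stage II.2; the contractor prevails on this issue.
Per-issue: Issue I → contractor; Issue II → contractor. The contractor must prevail on every issue; overall, the contractor prevails.

contractor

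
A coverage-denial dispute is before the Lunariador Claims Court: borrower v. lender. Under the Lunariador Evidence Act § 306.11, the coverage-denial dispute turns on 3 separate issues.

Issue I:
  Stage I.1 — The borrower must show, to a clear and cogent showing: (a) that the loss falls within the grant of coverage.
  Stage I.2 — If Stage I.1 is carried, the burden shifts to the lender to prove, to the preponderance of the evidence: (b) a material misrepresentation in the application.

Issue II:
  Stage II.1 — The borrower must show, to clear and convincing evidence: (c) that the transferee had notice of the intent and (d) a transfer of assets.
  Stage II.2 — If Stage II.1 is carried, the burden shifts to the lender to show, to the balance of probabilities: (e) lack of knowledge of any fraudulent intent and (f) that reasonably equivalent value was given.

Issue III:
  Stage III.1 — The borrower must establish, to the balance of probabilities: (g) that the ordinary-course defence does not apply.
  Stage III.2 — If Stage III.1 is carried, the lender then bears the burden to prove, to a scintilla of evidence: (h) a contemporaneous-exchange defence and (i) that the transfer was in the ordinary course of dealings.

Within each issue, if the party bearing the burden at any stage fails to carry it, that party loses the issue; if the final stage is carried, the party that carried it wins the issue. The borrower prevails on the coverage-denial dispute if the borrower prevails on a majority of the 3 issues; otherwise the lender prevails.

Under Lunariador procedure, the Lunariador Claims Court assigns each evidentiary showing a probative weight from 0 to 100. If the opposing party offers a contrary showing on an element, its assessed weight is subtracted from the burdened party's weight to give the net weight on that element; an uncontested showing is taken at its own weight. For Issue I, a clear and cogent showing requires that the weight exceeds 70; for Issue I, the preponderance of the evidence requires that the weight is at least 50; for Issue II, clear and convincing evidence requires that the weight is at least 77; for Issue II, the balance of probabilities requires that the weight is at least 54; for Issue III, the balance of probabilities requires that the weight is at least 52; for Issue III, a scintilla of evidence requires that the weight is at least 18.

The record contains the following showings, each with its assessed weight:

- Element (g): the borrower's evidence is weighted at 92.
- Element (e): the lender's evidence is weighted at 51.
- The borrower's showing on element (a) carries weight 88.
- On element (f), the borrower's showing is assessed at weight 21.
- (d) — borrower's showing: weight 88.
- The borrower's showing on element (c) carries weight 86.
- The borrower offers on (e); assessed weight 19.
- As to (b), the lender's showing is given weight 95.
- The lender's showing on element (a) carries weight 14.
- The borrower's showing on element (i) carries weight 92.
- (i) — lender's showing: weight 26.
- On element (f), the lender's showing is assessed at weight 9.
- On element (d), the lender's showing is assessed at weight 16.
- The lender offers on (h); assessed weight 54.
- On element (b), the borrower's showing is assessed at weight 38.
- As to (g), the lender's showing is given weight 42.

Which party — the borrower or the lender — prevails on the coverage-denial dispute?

lender

— Issue I —
Stage I.1 (borrower, a clear and cogent showing, weight exceeds 70): (a) net 88−14=74 > 70 — meets.
  All elements met. The burden passes to the lender.
Stage I.2 (lender, the preponderance of the evidence, weight is at least 50): (b) net 95−38=57 ≥ 50 — meets.
  Stage I.2 carried; the final stage is satisfied.
Every stage carried; the lender prevails on this issue.
— Issue II —
Stage II.1 (borrower, clear and convincing evidence, weight is at least 77): (c) 86 ≥ 77 — meets; (d) net 88−16=72 < 77 — fails.
  Stage II.1 not carried; the borrower fails its burden.
The analysis ends at Stage II.1; the lender prevails on this issue.
— Issue III —
At Stage III.1 the borrower must meet the balance of probabilities (weight is at least 52): on (g) the weight is 92 less the opposing 42 gives net 50, < 52, so (g) does not meet the standard.
  Stage III.1 not carried; the borrower fails its burden.
The lender prevails on this issue.
Per-issue: Issue I → lender; Issue II → lender; Issue III → lender. The borrower must prevail on a majority of issues; overall, the lender prevails.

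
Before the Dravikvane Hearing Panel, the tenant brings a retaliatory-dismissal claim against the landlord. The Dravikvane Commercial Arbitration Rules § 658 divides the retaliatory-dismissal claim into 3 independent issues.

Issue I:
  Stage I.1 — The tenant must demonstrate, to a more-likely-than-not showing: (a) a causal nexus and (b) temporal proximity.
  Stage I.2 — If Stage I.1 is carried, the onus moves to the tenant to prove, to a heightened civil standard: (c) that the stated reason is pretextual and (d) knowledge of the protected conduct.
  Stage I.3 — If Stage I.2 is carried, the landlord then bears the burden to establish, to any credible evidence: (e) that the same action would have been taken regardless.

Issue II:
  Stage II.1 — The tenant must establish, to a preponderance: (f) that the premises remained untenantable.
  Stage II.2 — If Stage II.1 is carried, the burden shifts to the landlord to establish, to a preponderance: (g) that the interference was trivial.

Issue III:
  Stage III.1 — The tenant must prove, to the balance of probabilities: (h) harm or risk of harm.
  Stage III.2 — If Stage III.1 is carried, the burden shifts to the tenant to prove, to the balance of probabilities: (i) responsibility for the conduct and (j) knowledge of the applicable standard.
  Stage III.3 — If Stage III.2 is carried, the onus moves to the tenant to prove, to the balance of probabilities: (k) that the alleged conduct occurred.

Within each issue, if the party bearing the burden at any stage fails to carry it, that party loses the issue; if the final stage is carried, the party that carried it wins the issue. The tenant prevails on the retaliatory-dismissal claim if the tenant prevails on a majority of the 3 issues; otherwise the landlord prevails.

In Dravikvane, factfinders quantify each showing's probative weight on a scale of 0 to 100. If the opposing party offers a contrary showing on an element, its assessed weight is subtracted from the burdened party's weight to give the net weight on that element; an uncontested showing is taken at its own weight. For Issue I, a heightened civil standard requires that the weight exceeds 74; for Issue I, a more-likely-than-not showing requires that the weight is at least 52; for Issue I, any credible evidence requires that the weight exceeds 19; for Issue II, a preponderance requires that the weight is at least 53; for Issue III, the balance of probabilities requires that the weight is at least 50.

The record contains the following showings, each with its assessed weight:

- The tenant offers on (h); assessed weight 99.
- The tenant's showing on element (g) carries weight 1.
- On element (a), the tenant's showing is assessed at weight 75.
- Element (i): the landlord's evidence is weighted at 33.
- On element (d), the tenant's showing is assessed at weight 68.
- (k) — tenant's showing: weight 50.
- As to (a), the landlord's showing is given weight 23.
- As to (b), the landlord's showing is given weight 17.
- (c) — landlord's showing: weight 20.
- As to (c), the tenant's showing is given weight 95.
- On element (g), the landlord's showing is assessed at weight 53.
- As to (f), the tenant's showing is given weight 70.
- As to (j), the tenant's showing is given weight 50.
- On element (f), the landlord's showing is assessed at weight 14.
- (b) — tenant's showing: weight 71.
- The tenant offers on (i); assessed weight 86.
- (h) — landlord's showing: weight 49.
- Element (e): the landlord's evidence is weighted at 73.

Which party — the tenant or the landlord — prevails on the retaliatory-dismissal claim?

tenant

— Issue I —
At Stage I.1 the tenant must meet a more-likely-than-not showing (weight is at least 52): on (a) the weight is 75 less the opposing 23 gives net 52, which does reach 52, so (a) meets the standard; on (b) the weight is 71 less the opposing 17 gives net 54, ≥ 52, so (b) meets the standard.
  Stage I.1 is satisfied; the tenant continues to bear the burden.
At Stage I.2 the tenant must meet a heightened civil standard (weight exceeds 74): on (c) the weight is 95 less the opposing 20 gives net 75, which does exceed 74, so (c) meets the standard; on (d) the weight is 68, ≤ 74, so (d) does not meet the standard.
  Not every element is met, so the tenant fails to carry Stage I.2.
The analysis ends at Stage I.2; the landlord prevails on this issue.
— Issue II —
Stage II.1 — burden on tenant; standard: a preponderance (weight is at least 53).
    (f): 70 − 14 = 56 ≥ 53 [met]
  Stage II.1 is satisfied; the onus moves to the landlord.
Stage II.2 — burden on landlord; standard: a preponderance (weight is at least 53).
    (g): 53 − 1 = 52 < 53 [not met]
  Stage II.2 not carried; the landlord fails its burden.
The tenant prevails on this issue.
— Issue III —
Stage III.1 — burden on tenant; standard: the balance of probabilities (weight is at least 50).
    (h): 99 − 49 = 50 ≥ 50 [met]
  Stage III.1 carried; the burden remains with the tenant.
Stage III.2 — burden on tenant; standard: the balance of probabilities (weight is at least 50).
    (i): 86 − 33 = 53 ≥ 50 [met]
    (j): 50 ≥ 50 [met]
  Stage III.2 carried; the burden remains with the tenant.
Stage III.3 — burden on tenant; standard: the balance of probabilities (weight is at least 50).
    (k): 50 ≥ 50 [met]
  All elements met at the final stage.
All stages carried — the tenant prevails on this issue.
Per-issue: Issue I → landlord; Issue II → tenant; Issue III → tenant. The tenant must prevail on a majority of issues; overall, the tenant prevails.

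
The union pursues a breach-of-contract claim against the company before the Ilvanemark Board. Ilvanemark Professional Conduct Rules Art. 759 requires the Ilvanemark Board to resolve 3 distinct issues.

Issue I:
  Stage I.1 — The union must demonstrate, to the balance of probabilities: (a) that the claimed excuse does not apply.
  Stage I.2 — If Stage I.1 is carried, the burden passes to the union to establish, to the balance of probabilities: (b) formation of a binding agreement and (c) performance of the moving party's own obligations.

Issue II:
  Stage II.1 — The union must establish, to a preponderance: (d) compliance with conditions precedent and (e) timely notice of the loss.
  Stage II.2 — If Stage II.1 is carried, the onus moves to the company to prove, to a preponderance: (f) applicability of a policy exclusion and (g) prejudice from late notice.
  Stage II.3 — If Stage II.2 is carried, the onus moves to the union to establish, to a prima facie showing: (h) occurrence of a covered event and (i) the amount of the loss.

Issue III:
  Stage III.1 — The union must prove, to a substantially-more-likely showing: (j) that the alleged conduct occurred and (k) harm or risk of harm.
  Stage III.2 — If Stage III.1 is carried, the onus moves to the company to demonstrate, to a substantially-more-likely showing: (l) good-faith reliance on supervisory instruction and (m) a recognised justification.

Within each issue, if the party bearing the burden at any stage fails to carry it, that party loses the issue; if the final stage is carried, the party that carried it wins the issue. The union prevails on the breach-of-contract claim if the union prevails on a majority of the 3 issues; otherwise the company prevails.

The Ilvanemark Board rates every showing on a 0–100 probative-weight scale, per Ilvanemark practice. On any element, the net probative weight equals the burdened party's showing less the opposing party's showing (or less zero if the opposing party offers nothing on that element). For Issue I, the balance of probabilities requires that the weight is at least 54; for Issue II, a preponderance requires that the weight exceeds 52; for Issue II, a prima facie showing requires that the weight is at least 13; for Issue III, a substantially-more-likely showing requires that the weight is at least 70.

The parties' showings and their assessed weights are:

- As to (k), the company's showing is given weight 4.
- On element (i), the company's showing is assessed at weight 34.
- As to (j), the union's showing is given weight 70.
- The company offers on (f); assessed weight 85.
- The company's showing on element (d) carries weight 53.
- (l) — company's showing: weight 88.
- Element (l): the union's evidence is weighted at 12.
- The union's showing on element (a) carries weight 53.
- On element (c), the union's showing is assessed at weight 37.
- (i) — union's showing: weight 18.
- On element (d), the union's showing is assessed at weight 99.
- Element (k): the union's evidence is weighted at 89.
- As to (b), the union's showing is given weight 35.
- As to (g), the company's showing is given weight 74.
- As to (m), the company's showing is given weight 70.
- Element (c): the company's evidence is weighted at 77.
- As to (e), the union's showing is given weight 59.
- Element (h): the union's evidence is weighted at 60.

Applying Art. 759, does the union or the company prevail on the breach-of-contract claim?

— Issue I —
Stage I.1 (union, the balance of probabilities, weight is at least 54): (a) 53 < 54 — fails.
  Stage I.1 not carried; the union fails its burden.
The analysis ends at Stage I.1; the company prevails on this issue.
— Issue II —
Stage II.1 — burden on union; standard: a preponderance (weight exceeds 52).
    (d): 99 − 53 = 46 ≤ 52 [not met]
    (e): 59 > 52 [met]
  Stage II.1 not carried; the union fails its burden.
The analysis ends at Stage II.1; the company prevails on this issue.
— Issue III —
Stage III.1 (union, a substantially-more-likely showing, weight is at least 70): (j) 70 ≥ 70 — meets; (k) net 89−4=85 ≥ 70 — meets.
  All elements met. The burden passes to the company.
Stage III.2 (company, a substantially-more-likely showing, weight is at least 70): (l) net 88−12=76 ≥ 70 — meets; (m) 70 ≥ 70 — meets.
  The company carries the last stage.
All stages carried — the company prevails on this issue.
Per-issue: Issue I → company; Issue II → company; Issue III → company. The union must prevail on a majority of issues; overall, the company prevails.

company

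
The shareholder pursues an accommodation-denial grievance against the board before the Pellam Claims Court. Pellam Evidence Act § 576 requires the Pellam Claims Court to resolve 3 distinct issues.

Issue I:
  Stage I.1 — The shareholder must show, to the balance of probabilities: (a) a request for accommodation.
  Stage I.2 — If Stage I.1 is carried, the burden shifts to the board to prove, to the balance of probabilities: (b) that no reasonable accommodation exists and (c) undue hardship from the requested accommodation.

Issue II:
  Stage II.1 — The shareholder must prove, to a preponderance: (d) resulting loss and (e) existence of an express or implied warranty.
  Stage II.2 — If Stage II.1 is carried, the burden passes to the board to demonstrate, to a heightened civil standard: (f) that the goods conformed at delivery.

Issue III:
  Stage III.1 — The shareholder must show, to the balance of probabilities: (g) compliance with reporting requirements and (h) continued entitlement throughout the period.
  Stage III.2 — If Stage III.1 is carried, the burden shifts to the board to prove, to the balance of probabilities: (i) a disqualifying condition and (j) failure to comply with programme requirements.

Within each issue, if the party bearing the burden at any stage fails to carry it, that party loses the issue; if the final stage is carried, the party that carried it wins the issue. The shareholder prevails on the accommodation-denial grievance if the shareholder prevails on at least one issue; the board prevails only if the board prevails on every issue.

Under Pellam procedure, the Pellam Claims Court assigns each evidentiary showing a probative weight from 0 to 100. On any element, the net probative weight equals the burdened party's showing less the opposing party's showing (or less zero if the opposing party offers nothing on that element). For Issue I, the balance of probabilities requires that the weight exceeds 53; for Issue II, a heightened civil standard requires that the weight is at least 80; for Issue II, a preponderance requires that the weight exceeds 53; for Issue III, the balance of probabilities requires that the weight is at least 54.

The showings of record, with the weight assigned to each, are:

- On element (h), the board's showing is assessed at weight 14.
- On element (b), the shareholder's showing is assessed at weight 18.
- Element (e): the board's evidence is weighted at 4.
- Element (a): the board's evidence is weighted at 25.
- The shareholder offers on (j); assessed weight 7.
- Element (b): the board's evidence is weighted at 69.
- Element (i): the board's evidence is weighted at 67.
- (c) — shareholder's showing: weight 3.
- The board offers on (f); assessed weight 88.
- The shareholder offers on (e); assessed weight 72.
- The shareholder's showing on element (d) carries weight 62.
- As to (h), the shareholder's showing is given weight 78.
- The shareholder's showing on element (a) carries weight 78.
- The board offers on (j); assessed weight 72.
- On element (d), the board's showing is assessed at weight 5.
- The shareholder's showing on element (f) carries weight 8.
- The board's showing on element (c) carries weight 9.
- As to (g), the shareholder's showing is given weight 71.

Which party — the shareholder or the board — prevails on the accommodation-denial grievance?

board

— Issue I —
Stage I.1 (shareholder, the balance of probabilities, weight exceeds 53): (a) net 78−25=53 ≤ 53 — fails.
  The shareholder does not carry Stage I.1.
So the board prevails on this issue.
— Issue II —
Stage II.1 (shareholder, a preponderance, weight exceeds 53): (d) net 62−5=57 > 53 — meets; (e) net 72−4=68 > 53 — meets.
  The shareholder carries Stage II.1; the board now bears the burden.
Stage II.2 (board, a heightened civil standard, weight is at least 80): (f) net 88−8=80 ≥ 80 — meets.
  The board carries the last stage.
With every stage satisfied, the board prevails on this issue.
— Issue III —
Stage III.1 (shareholder, the balance of probabilities, weight is at least 54): (g) 71 ≥ 54 — meets; (h) net 78−14=64 ≥ 54 — meets.
  The shareholder carries Stage III.1; the board now bears the burden.
Stage III.2 (board, the balance of probabilities, weight is at least 54): (i) 67 ≥ 54 — meets; (j) net 72−7=65 ≥ 54 — meets.
  Stage III.2 carried; the final stage is satisfied.
All stages carried — the board prevails on this issue.
Per-issue: Issue I → board; Issue II → board; Issue III → board. The shareholder must prevail on at least one issue; overall, the board prevails.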